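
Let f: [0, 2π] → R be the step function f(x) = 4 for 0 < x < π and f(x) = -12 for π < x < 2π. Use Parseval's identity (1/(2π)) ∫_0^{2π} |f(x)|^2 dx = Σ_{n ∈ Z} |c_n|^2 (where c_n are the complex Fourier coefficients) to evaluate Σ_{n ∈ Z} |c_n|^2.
Σ |c_n|^2 = 80

Parseval equates the L^2 energy of f (normalised by 1/(2π)) with the ℓ^2 sum of its Fourier coefficients: (1/(2π)) ∫_0^{2π} |f|^2 = Σ |c_n|^2.
Compute the left side: (1/(2π)) [∫_0^π 4^2 dx + ∫_π^{2π} (-12)^2 dx] = (1/(2π)) · (16π + 144π) = (16 + 144)/2 = 80.
So Σ_{n ∈ Z} |c_n|^2 = 80.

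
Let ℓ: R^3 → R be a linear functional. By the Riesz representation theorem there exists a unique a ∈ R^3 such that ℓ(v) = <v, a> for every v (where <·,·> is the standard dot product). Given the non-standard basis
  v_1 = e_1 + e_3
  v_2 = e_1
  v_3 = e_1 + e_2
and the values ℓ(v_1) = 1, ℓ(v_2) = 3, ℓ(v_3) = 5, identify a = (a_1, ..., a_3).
a = (3, 2, -2)

Write a = (a_1, ..., a_3) in the standard basis. For each basis vector v_i, ℓ(v_i) = <v_i, a> is a linear equation in the a_j's. Collect the n equations into a matrix system V a = ℓ, where row i of V is v_i (expressed in the standard basis). Since V is invertible (lower-triangular with 1s on the diagonal, up to permutation), solve by back-substitution:
  V =
[[1, 0, 1],
 [1, 0, 0],
 [1, 1, 0]]
  V a = (1, 3, 5)
Solving gives a = (3, 2, -2).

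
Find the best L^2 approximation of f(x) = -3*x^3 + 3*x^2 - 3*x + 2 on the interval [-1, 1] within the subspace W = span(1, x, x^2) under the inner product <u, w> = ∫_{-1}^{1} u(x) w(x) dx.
g(x) = 3*x^2 - 24*x/5 + 2

The best approximation g ∈ W is the orthogonal projection of f onto W. Writing g = a_0 + a_1 x + a_2 x^2, the coefficients solve the normal equations G · a = b where
  G_{ij} = <φ_i, φ_j> and b_i = <f, φ_i>, with φ_0 = 1, φ_1 = x, φ_2 = x^2.
G =
  [2, 0, 2/3]
  [0, 2/3, 0]
  [2/3, 0, 2/5],
b = (6, -16/5, 38/15).
Solving gives a_0 = 2, a_1 = -24/5, a_2 = 3, so
  g(x) = 3*x^2 - 24*x/5 + 2.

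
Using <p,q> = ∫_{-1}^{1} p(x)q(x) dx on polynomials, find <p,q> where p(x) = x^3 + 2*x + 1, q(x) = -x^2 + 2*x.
<p,q> = 14/5

Expand the product: p(x)·q(x) = -x^5 + 2*x^4 - 2*x^3 + 3*x^2 + 2*x.
∫_{-1}^{1} of each monomial x^k gives [2/(k+1) if k even, 0 if k odd]. Integrating term-by-term (or equivalently evaluating the antiderivative F(x) = -x^6/6 + 2*x^5/5 - x^4/2 + x^3 + x^2 at the endpoints):
  F(1) − F(−1) = 26/15 − (-16/15) = 14/5.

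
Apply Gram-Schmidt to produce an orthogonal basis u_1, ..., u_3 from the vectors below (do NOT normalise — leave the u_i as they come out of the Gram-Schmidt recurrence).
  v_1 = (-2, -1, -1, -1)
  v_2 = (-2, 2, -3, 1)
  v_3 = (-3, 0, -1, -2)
Orthogonal basis:
  u_1 = (-2, -1, -1, -1)
  u_2 = (-6/7, 18/7, -17/7, 11/7)
  u_3 = (-18/55, 54/55, 63/110, -9/10)

Apply the Gram-Schmidt recurrence
  u_1 = v_1
  u_i = v_i − Σ_{j<i} ((v_i · u_j) / (u_j · u_j)) · u_j.

Step by step this gives:
  u_1 = (-2, -1, -1, -1)
  u_2 = (-6/7, 18/7, -17/7, 11/7)
  u_3 = (-18/55, 54/55, 63/110, -9/10)

Orthogonality check:
  u_2 · u_1 = 0 (should be 0)
  u_3 · u_1 = 0 (should be 0)
  u_3 · u_2 = 0 (should be 0)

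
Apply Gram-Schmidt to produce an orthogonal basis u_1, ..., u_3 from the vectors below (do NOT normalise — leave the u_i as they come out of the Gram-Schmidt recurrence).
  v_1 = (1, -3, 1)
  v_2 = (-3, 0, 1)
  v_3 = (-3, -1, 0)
Orthogonal basis:
  u_1 = (1, -3, 1)
  u_2 = (-31/11, -6/11, 13/11)
  u_3 = (-39/106, -26/53, -117/106)

Apply the Gram-Schmidt recurrence
  u_1 = v_1
  u_i = v_i − Σ_{j<i} ((v_i · u_j) / (u_j · u_j)) · u_j.

Step by step this gives:
  u_1 = (1, -3, 1)
  u_2 = (-31/11, -6/11, 13/11)
  u_3 = (-39/106, -26/53, -117/106)

Orthogonality check:
  u_2 · u_1 = 0 (should be 0)
  u_3 · u_1 = 0 (should be 0)
  u_3 · u_2 = 0 (should be 0)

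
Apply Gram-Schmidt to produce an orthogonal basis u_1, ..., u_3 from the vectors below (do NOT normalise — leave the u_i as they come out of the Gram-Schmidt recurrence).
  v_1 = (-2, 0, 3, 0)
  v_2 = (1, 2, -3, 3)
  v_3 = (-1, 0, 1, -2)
Orthogonal basis:
  u_1 = (-2, 0, 3, 0)
  u_2 = (-9/13, 2, -6/13, 3)
  u_3 = (-93/178, 75/89, -31/89, -131/178)

Apply the Gram-Schmidt recurrence
  u_1 = v_1
  u_i = v_i − Σ_{j<i} ((v_i · u_j) / (u_j · u_j)) · u_j.

Step by step this gives:
  u_1 = (-2, 0, 3, 0)
  u_2 = (-9/13, 2, -6/13, 3)
  u_3 = (-93/178, 75/89, -31/89, -131/178)

Orthogonality check:
  u_2 · u_1 = 0 (should be 0)
  u_3 · u_1 = 0 (should be 0)
  u_3 · u_2 = 0 (should be 0)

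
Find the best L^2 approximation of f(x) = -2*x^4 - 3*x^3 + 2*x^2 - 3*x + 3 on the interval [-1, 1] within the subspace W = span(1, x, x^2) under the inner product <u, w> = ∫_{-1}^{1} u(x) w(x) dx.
g(x) = 2*x^2/7 - 24*x/5 + 111/35

The best approximation g ∈ W is the orthogonal projection of f onto W. Writing g = a_0 + a_1 x + a_2 x^2, the coefficients solve the normal equations G · a = b where
  G_{ij} = <φ_i, φ_j> and b_i = <f, φ_i>, with φ_0 = 1, φ_1 = x, φ_2 = x^2.
G =
  [2, 0, 2/3]
  [0, 2/3, 0]
  [2/3, 0, 2/5],
b = (98/15, -16/5, 78/35).
Solving gives a_0 = 111/35, a_1 = -24/5, a_2 = 2/7, so
  g(x) = 2*x^2/7 - 24*x/5 + 111/35.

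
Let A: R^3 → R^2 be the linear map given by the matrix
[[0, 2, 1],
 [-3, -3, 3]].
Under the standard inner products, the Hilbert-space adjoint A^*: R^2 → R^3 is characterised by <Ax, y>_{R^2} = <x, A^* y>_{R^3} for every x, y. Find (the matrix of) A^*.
A^* = A^T =
[[0, -3],
 [2, -3],
 [1, 3]]

For real matrices with standard dot products, the defining identity <Ax, y> = <x, A^* y> gives (Ax)^T y = x^T (A^*) y, i.e. x^T A^T y = x^T (A^*) y. Since this holds for all x, y, we must have A^* = A^T. Therefore
A^* =
[[0, -3],
 [2, -3],
 [1, 3]].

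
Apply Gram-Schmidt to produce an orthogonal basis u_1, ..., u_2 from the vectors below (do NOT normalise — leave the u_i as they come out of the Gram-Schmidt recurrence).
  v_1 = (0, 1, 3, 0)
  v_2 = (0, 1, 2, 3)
Orthogonal basis:
  u_1 = (0, 1, 3, 0)
  u_2 = (0, 3/10, -1/10, 3)

Apply the Gram-Schmidt recurrence
  u_1 = v_1
  u_i = v_i − Σ_{j<i} ((v_i · u_j) / (u_j · u_j)) · u_j.

Step by step this gives:
  u_1 = (0, 1, 3, 0)
  u_2 = (0, 3/10, -1/10, 3)

Orthogonality check:
  u_2 · u_1 = 0 (should be 0)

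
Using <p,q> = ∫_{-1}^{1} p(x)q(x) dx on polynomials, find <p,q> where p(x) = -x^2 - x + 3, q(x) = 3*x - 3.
<p,q> = -18

Expand the product: p(x)·q(x) = -3*x^3 + 12*x - 9.
∫_{-1}^{1} of each monomial x^k gives [2/(k+1) if k even, 0 if k odd]. Integrating term-by-term (or equivalently evaluating the antiderivative F(x) = -3*x^4/4 + 6*x^2 - 9*x at the endpoints):
  F(1) − F(−1) = -15/4 − (57/4) = -18.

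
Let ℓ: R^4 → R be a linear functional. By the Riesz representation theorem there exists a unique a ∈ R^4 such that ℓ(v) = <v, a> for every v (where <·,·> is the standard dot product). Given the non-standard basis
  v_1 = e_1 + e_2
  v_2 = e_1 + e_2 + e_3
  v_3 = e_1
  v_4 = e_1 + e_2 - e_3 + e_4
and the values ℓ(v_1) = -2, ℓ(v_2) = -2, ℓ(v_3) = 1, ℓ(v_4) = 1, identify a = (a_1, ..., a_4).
a = (1, -3, 0, 3)

Write a = (a_1, ..., a_4) in the standard basis. For each basis vector v_i, ℓ(v_i) = <v_i, a> is a linear equation in the a_j's. Collect the n equations into a matrix system V a = ℓ, where row i of V is v_i (expressed in the standard basis). Since V is invertible (lower-triangular with 1s on the diagonal, up to permutation), solve by back-substitution:
  V =
[[1, 1, 0, 0],
 [1, 1, 1, 0],
 [1, 0, 0, 0],
 [1, 1, -1, 1]]
  V a = (-2, -2, 1, 1)
Solving gives a = (1, -3, 0, 3).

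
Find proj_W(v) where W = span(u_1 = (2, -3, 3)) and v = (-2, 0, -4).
proj_W(v) = (-16/11, 24/11, -24/11)

Set up U = [u_1 | ... | u_1] ∈ R^(3×1). The projector onto W = col(U) is P = U (U^T U)^(-1) U^T.
Compute U^T U =
  [22],
and U^T v = (-16).
Solve U^T U · c = U^T v for the coefficients: c = (-8/11). The projection is proj_W(v) = U c.
Check: (v - proj_W(v)) · u_1 = 0  (should be 0).
Result: proj_W(v) = (-16/11, 24/11, -24/11).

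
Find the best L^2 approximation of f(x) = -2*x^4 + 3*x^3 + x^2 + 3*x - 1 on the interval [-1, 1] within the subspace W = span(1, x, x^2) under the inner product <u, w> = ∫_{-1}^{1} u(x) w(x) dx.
g(x) = -5*x^2/7 + 24*x/5 - 29/35

The best approximation g ∈ W is the orthogonal projection of f onto W. Writing g = a_0 + a_1 x + a_2 x^2, the coefficients solve the normal equations G · a = b where
  G_{ij} = <φ_i, φ_j> and b_i = <f, φ_i>, with φ_0 = 1, φ_1 = x, φ_2 = x^2.
G =
  [2, 0, 2/3]
  [0, 2/3, 0]
  [2/3, 0, 2/5],
b = (-32/15, 16/5, -88/105).
Solving gives a_0 = -29/35, a_1 = 24/5, a_2 = -5/7, so
  g(x) = -5*x^2/7 + 24*x/5 - 29/35.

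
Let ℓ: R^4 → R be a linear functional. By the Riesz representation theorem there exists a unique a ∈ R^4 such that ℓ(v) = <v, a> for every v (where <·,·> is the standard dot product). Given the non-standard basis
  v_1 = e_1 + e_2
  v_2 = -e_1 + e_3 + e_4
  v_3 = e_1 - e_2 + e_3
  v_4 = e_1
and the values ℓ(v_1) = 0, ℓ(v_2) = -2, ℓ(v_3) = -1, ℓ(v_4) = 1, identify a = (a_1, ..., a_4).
a = (1, -1, -3, 2)

Write a = (a_1, ..., a_4) in the standard basis. For each basis vector v_i, ℓ(v_i) = <v_i, a> is a linear equation in the a_j's. Collect the n equations into a matrix system V a = ℓ, where row i of V is v_i (expressed in the standard basis). Since V is invertible (lower-triangular with 1s on the diagonal, up to permutation), solve by back-substitution:
  V =
[[1, 1, 0, 0],
 [-1, 0, 1, 1],
 [1, -1, 1, 0],
 [1, 0, 0, 0]]
  V a = (0, -2, -1, 1)
Solving gives a = (1, -1, -3, 2).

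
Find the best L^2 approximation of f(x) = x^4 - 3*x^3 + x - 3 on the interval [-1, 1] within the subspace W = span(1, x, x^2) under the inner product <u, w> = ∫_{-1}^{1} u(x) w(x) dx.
g(x) = 6*x^2/7 - 4*x/5 - 108/35

The best approximation g ∈ W is the orthogonal projection of f onto W. Writing g = a_0 + a_1 x + a_2 x^2, the coefficients solve the normal equations G · a = b where
  G_{ij} = <φ_i, φ_j> and b_i = <f, φ_i>, with φ_0 = 1, φ_1 = x, φ_2 = x^2.
G =
  [2, 0, 2/3]
  [0, 2/3, 0]
  [2/3, 0, 2/5],
b = (-28/5, -8/15, -12/7).
Solving gives a_0 = -108/35, a_1 = -4/5, a_2 = 6/7, so
  g(x) = 6*x^2/7 - 4*x/5 - 108/35.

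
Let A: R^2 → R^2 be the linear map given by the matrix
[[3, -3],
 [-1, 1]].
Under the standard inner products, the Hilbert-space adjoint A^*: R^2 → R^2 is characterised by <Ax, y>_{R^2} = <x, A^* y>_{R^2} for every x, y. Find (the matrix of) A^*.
A^* = A^T =
[[3, -1],
 [-3, 1]]

For real matrices with standard dot products, the defining identity <Ax, y> = <x, A^* y> gives (Ax)^T y = x^T (A^*) y, i.e. x^T A^T y = x^T (A^*) y. Since this holds for all x, y, we must have A^* = A^T. Therefore
A^* =
[[3, -1],
 [-3, 1]].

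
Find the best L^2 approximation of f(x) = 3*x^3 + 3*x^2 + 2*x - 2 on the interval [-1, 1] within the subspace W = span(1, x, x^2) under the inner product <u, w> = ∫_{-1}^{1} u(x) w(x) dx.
g(x) = 3*x^2 + 19*x/5 - 2

The best approximation g ∈ W is the orthogonal projection of f onto W. Writing g = a_0 + a_1 x + a_2 x^2, the coefficients solve the normal equations G · a = b where
  G_{ij} = <φ_i, φ_j> and b_i = <f, φ_i>, with φ_0 = 1, φ_1 = x, φ_2 = x^2.
G =
  [2, 0, 2/3]
  [0, 2/3, 0]
  [2/3, 0, 2/5],
b = (-2, 38/15, -2/15).
Solving gives a_0 = -2, a_1 = 19/5, a_2 = 3, so
  g(x) = 3*x^2 + 19*x/5 - 2.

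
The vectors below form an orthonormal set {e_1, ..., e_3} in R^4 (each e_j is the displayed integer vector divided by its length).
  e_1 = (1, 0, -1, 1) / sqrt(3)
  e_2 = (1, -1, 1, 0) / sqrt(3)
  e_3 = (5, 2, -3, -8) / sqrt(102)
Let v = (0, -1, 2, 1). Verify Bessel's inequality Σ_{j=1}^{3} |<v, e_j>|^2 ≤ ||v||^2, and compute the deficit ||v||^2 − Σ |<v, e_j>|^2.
Σ |<v, e_j>|^2 = 298/51; ||v||^2 = 6; deficit = 8/51

Write each e_j = u_j / sqrt(<u_j, u_j>) where u_j is the displayed integer vector. Then <v, e_j> = <v, u_j> / sqrt(<u_j, u_j>), so |<v, e_j>|^2 = <v, u_j>^2 / <u_j, u_j>.
Coefficients: <v, e_1> = -1/sqrt(3), <v, e_2> = 3/sqrt(3), <v, e_3> = -16/sqrt(102).
Square and sum: Σ |<v, e_j>|^2 = 298/51.
Compute ||v||^2 = v·v = 6.
Deficit = 6 − 298/51 = 8/51 ≥ 0, confirming Bessel's inequality. (The deficit equals ||v − Σ <v,e_j> e_j||^2, the squared distance from v to span{e_j}.)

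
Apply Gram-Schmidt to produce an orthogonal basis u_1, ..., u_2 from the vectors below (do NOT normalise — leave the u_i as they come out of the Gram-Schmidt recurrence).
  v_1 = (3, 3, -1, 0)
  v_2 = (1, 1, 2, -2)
Orthogonal basis:
  u_1 = (3, 3, -1, 0)
  u_2 = (7/19, 7/19, 42/19, -2)

Apply the Gram-Schmidt recurrence
  u_1 = v_1
  u_i = v_i − Σ_{j<i} ((v_i · u_j) / (u_j · u_j)) · u_j.

Step by step this gives:
  u_1 = (3, 3, -1, 0)
  u_2 = (7/19, 7/19, 42/19, -2)

Orthogonality check:
  u_2 · u_1 = 0 (should be 0)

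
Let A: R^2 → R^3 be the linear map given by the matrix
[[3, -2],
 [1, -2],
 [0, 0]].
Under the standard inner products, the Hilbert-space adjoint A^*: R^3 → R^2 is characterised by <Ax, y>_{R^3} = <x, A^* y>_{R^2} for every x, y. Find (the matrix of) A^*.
A^* = A^T =
[[3, 1, 0],
 [-2, -2, 0]]

For real matrices with standard dot products, the defining identity <Ax, y> = <x, A^* y> gives (Ax)^T y = x^T (A^*) y, i.e. x^T A^T y = x^T (A^*) y. Since this holds for all x, y, we must have A^* = A^T. Therefore
A^* =
[[3, 1, 0],
 [-2, -2, 0]].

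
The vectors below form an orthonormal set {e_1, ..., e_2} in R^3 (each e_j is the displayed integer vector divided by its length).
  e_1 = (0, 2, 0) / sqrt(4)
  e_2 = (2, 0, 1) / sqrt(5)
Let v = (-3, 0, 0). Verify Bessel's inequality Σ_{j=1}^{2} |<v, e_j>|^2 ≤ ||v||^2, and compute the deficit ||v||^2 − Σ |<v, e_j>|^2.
Σ |<v, e_j>|^2 = 36/5; ||v||^2 = 9; deficit = 9/5

Write each e_j = u_j / sqrt(<u_j, u_j>) where u_j is the displayed integer vector. Then <v, e_j> = <v, u_j> / sqrt(<u_j, u_j>), so |<v, e_j>|^2 = <v, u_j>^2 / <u_j, u_j>.
Coefficients: <v, e_1> = 0/sqrt(4), <v, e_2> = -6/sqrt(5).
Square and sum: Σ |<v, e_j>|^2 = 36/5.
Compute ||v||^2 = v·v = 9.
Deficit = 9 − 36/5 = 9/5 ≥ 0, confirming Bessel's inequality. (The deficit equals ||v − Σ <v,e_j> e_j||^2, the squared distance from v to span{e_j}.)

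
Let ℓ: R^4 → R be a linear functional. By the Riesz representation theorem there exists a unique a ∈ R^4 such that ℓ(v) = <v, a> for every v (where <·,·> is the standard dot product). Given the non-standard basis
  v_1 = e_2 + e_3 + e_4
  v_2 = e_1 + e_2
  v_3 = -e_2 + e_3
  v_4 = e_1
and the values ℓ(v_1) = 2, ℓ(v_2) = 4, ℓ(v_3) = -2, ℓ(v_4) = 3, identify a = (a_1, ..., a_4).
a = (3, 1, -1, 2)

Write a = (a_1, ..., a_4) in the standard basis. For each basis vector v_i, ℓ(v_i) = <v_i, a> is a linear equation in the a_j's. Collect the n equations into a matrix system V a = ℓ, where row i of V is v_i (expressed in the standard basis). Since V is invertible (lower-triangular with 1s on the diagonal, up to permutation), solve by back-substitution:
  V =
[[0, 1, 1, 1],
 [1, 1, 0, 0],
 [0, -1, 1, 0],
 [1, 0, 0, 0]]
  V a = (2, 4, -2, 3)
Solving gives a = (3, 1, -1, 2).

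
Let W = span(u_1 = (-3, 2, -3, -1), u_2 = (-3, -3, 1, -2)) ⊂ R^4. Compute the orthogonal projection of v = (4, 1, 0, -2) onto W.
proj_W(v) = (57/25, 129/175, 83/175, 212/175)

Set up U = [u_1 | ... | u_2] ∈ R^(4×2). The projector onto W = col(U) is P = U (U^T U)^(-1) U^T.
Compute U^T U =
  [23, 2]
  [2, 23],
and U^T v = (-8, -11).
Solve U^T U · c = U^T v for the coefficients: c = (-54/175, -79/175). The projection is proj_W(v) = U c.
Check: (v - proj_W(v)) · u_1 = 0  (should be 0).
Check: (v - proj_W(v)) · u_2 = 0  (should be 0).
Result: proj_W(v) = (57/25, 129/175, 83/175, 212/175).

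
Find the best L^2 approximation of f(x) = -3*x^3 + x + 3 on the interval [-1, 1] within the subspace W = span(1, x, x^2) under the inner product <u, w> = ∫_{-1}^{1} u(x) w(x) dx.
g(x) = 3 - 4*x/5

The best approximation g ∈ W is the orthogonal projection of f onto W. Writing g = a_0 + a_1 x + a_2 x^2, the coefficients solve the normal equations G · a = b where
  G_{ij} = <φ_i, φ_j> and b_i = <f, φ_i>, with φ_0 = 1, φ_1 = x, φ_2 = x^2.
G =
  [2, 0, 2/3]
  [0, 2/3, 0]
  [2/3, 0, 2/5],
b = (6, -8/15, 2).
Solving gives a_0 = 3, a_1 = -4/5, a_2 = 0, so
  g(x) = 3 - 4*x/5.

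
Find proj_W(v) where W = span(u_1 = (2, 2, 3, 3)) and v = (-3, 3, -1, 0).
proj_W(v) = (-3/13, -3/13, -9/26, -9/26)

Set up U = [u_1 | ... | u_1] ∈ R^(4×1). The projector onto W = col(U) is P = U (U^T U)^(-1) U^T.
Compute U^T U =
  [26],
and U^T v = (-3).
Solve U^T U · c = U^T v for the coefficients: c = (-3/26). The projection is proj_W(v) = U c.
Check: (v - proj_W(v)) · u_1 = 0  (should be 0).
Result: proj_W(v) = (-3/13, -3/13, -9/26, -9/26).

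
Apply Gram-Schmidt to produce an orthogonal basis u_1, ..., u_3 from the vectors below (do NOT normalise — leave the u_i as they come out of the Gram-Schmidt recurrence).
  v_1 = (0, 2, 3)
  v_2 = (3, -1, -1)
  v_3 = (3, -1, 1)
Orthogonal basis:
  u_1 = (0, 2, 3)
  u_2 = (3, -3/13, 2/13)
  u_3 = (-6/59, -54/59, 36/59)

Apply the Gram-Schmidt recurrence
  u_1 = v_1
  u_i = v_i − Σ_{j<i} ((v_i · u_j) / (u_j · u_j)) · u_j.

Step by step this gives:
  u_1 = (0, 2, 3)
  u_2 = (3, -3/13, 2/13)
  u_3 = (-6/59, -54/59, 36/59)

Orthogonality check:
  u_2 · u_1 = 0 (should be 0)
  u_3 · u_1 = 0 (should be 0)
  u_3 · u_2 = 0 (should be 0)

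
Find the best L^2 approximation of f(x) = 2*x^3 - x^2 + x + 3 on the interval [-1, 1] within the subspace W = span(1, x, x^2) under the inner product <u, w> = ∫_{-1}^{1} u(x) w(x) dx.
g(x) = -x^2 + 11*x/5 + 3

The best approximation g ∈ W is the orthogonal projection of f onto W. Writing g = a_0 + a_1 x + a_2 x^2, the coefficients solve the normal equations G · a = b where
  G_{ij} = <φ_i, φ_j> and b_i = <f, φ_i>, with φ_0 = 1, φ_1 = x, φ_2 = x^2.
G =
  [2, 0, 2/3]
  [0, 2/3, 0]
  [2/3, 0, 2/5],
b = (16/3, 22/15, 8/5).
Solving gives a_0 = 3, a_1 = 11/5, a_2 = -1, so
  g(x) = -x^2 + 11*x/5 + 3.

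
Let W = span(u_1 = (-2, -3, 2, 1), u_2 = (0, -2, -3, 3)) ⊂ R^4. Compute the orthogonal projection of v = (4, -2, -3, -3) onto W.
proj_W(v) = (508/387, 184/129, -823/387, 61/387)

Set up U = [u_1 | ... | u_2] ∈ R^(4×2). The projector onto W = col(U) is P = U (U^T U)^(-1) U^T.
Compute U^T U =
  [18, 3]
  [3, 22],
and U^T v = (-11, 4).
Solve U^T U · c = U^T v for the coefficients: c = (-254/387, 35/129). The projection is proj_W(v) = U c.
Check: (v - proj_W(v)) · u_1 = 0  (should be 0).
Check: (v - proj_W(v)) · u_2 = 0  (should be 0).
Result: proj_W(v) = (508/387, 184/129, -823/387, 61/387).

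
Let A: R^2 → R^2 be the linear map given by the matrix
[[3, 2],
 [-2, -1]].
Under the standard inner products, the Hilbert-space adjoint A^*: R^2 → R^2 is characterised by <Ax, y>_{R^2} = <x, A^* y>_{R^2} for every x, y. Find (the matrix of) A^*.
A^* = A^T =
[[3, -2],
 [2, -1]]

For real matrices with standard dot products, the defining identity <Ax, y> = <x, A^* y> gives (Ax)^T y = x^T (A^*) y, i.e. x^T A^T y = x^T (A^*) y. Since this holds for all x, y, we must have A^* = A^T. Therefore
A^* =
[[3, -2],
 [2, -1]].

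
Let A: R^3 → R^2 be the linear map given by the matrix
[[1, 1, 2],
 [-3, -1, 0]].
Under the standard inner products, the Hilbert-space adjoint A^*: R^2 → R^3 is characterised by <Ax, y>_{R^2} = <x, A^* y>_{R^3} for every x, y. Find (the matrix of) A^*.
A^* = A^T =
[[1, -3],
 [1, -1],
 [2, 0]]

For real matrices with standard dot products, the defining identity <Ax, y> = <x, A^* y> gives (Ax)^T y = x^T (A^*) y, i.e. x^T A^T y = x^T (A^*) y. Since this holds for all x, y, we must have A^* = A^T. Therefore
A^* =
[[1, -3],
 [1, -1],
 [2, 0]].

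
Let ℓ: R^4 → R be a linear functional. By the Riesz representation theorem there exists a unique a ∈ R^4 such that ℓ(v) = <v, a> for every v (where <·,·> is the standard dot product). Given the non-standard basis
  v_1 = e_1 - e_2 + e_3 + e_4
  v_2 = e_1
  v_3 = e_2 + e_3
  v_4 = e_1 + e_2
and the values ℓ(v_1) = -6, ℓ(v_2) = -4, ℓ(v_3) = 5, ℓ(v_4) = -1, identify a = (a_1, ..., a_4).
a = (-4, 3, 2, -1)

Write a = (a_1, ..., a_4) in the standard basis. For each basis vector v_i, ℓ(v_i) = <v_i, a> is a linear equation in the a_j's. Collect the n equations into a matrix system V a = ℓ, where row i of V is v_i (expressed in the standard basis). Since V is invertible (lower-triangular with 1s on the diagonal, up to permutation), solve by back-substitution:
  V =
[[1, -1, 1, 1],
 [1, 0, 0, 0],
 [0, 1, 1, 0],
 [1, 1, 0, 0]]
  V a = (-6, -4, 5, -1)
Solving gives a = (-4, 3, 2, -1).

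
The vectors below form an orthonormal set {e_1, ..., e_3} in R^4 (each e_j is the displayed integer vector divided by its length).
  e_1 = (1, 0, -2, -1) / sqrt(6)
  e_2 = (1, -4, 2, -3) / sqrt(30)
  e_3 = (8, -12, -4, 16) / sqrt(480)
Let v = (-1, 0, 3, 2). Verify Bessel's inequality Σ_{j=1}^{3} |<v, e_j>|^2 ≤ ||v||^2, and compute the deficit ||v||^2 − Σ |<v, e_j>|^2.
Σ |<v, e_j>|^2 = 83/6; ||v||^2 = 14; deficit = 1/6

Write each e_j = u_j / sqrt(<u_j, u_j>) where u_j is the displayed integer vector. Then <v, e_j> = <v, u_j> / sqrt(<u_j, u_j>), so |<v, e_j>|^2 = <v, u_j>^2 / <u_j, u_j>.
Coefficients: <v, e_1> = -9/sqrt(6), <v, e_2> = -1/sqrt(30), <v, e_3> = 12/sqrt(480).
Square and sum: Σ |<v, e_j>|^2 = 83/6.
Compute ||v||^2 = v·v = 14.
Deficit = 14 − 83/6 = 1/6 ≥ 0, confirming Bessel's inequality. (The deficit equals ||v − Σ <v,e_j> e_j||^2, the squared distance from v to span{e_j}.)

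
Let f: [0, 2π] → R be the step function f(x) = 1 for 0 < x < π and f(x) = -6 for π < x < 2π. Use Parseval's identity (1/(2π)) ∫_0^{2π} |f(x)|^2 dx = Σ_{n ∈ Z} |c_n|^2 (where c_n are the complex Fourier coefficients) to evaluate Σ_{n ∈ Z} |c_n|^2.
Σ |c_n|^2 = 37/2

Parseval equates the L^2 energy of f (normalised by 1/(2π)) with the ℓ^2 sum of its Fourier coefficients: (1/(2π)) ∫_0^{2π} |f|^2 = Σ |c_n|^2.
Compute the left side: (1/(2π)) [∫_0^π 1^2 dx + ∫_π^{2π} (-6)^2 dx] = (1/(2π)) · (1π + 36π) = (1 + 36)/2 = 37/2.
So Σ_{n ∈ Z} |c_n|^2 = 37/2.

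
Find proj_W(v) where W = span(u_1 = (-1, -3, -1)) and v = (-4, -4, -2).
proj_W(v) = (-18/11, -54/11, -18/11)

Set up U = [u_1 | ... | u_1] ∈ R^(3×1). The projector onto W = col(U) is P = U (U^T U)^(-1) U^T.
Compute U^T U =
  [11],
and U^T v = (18).
Solve U^T U · c = U^T v for the coefficients: c = (18/11). The projection is proj_W(v) = U c.
Check: (v - proj_W(v)) · u_1 = 0  (should be 0).
Result: proj_W(v) = (-18/11, -54/11, -18/11).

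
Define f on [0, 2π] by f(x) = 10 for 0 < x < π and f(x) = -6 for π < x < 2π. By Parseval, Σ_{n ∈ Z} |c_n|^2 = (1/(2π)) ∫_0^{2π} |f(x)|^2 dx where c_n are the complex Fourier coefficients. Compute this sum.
Σ |c_n|^2 = 68

Parseval equates the L^2 energy of f (normalised by 1/(2π)) with the ℓ^2 sum of its Fourier coefficients: (1/(2π)) ∫_0^{2π} |f|^2 = Σ |c_n|^2.
Compute the left side: (1/(2π)) [∫_0^π 10^2 dx + ∫_π^{2π} (-6)^2 dx] = (1/(2π)) · (100π + 36π) = (100 + 36)/2 = 68.
So Σ_{n ∈ Z} |c_n|^2 = 68.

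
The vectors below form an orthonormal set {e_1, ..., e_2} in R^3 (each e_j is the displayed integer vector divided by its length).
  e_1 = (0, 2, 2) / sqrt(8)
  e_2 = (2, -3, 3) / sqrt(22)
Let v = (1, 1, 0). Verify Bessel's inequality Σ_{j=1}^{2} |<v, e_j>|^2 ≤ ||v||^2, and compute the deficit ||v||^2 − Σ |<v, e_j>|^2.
Σ |<v, e_j>|^2 = 6/11; ||v||^2 = 2; deficit = 16/11

Write each e_j = u_j / sqrt(<u_j, u_j>) where u_j is the displayed integer vector. Then <v, e_j> = <v, u_j> / sqrt(<u_j, u_j>), so |<v, e_j>|^2 = <v, u_j>^2 / <u_j, u_j>.
Coefficients: <v, e_1> = 2/sqrt(8), <v, e_2> = -1/sqrt(22).
Square and sum: Σ |<v, e_j>|^2 = 6/11.
Compute ||v||^2 = v·v = 2.
Deficit = 2 − 6/11 = 16/11 ≥ 0, confirming Bessel's inequality. (The deficit equals ||v − Σ <v,e_j> e_j||^2, the squared distance from v to span{e_j}.)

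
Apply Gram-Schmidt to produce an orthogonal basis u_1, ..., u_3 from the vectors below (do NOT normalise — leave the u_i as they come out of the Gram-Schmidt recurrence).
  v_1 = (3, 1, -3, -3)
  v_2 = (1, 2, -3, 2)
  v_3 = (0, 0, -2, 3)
Orthogonal basis:
  u_1 = (3, 1, -3, -3)
  u_2 = (1/7, 12/7, -15/7, 20/7)
  u_3 = (9/44, -57/44, -25/44, 15/44)

Apply the Gram-Schmidt recurrence
  u_1 = v_1
  u_i = v_i − Σ_{j<i} ((v_i · u_j) / (u_j · u_j)) · u_j.

Step by step this gives:
  u_1 = (3, 1, -3, -3)
  u_2 = (1/7, 12/7, -15/7, 20/7)
  u_3 = (9/44, -57/44, -25/44, 15/44)

Orthogonality check:
  u_2 · u_1 = 0 (should be 0)
  u_3 · u_1 = 0 (should be 0)
  u_3 · u_2 = 0 (should be 0)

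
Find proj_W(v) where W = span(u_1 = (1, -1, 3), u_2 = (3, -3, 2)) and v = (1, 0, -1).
proj_W(v) = (1/2, -1/2, -1)

Set up U = [u_1 | ... | u_2] ∈ R^(3×2). The projector onto W = col(U) is P = U (U^T U)^(-1) U^T.
Compute U^T U =
  [11, 12]
  [12, 22],
and U^T v = (-2, 1).
Solve U^T U · c = U^T v for the coefficients: c = (-4/7, 5/14). The projection is proj_W(v) = U c.
Check: (v - proj_W(v)) · u_1 = 0  (should be 0).
Check: (v - proj_W(v)) · u_2 = 0  (should be 0).
Result: proj_W(v) = (1/2, -1/2, -1).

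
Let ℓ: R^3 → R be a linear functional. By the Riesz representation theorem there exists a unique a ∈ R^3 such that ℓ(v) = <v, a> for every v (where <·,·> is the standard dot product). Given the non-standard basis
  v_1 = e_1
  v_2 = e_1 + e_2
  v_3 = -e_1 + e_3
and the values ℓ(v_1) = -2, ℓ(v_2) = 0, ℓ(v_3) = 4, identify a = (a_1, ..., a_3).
a = (-2, 2, 2)

Write a = (a_1, ..., a_3) in the standard basis. For each basis vector v_i, ℓ(v_i) = <v_i, a> is a linear equation in the a_j's. Collect the n equations into a matrix system V a = ℓ, where row i of V is v_i (expressed in the standard basis). Since V is invertible (lower-triangular with 1s on the diagonal, up to permutation), solve by back-substitution:
  V =
[[1, 0, 0],
 [1, 1, 0],
 [-1, 0, 1]]
  V a = (-2, 0, 4)
Solving gives a = (-2, 2, 2).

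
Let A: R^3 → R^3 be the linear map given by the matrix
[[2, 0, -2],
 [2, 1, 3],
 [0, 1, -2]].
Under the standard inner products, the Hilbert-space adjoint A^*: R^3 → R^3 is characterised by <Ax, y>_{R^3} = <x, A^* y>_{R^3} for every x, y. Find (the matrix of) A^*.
A^* = A^T =
[[2, 2, 0],
 [0, 1, 1],
 [-2, 3, -2]]

For real matrices with standard dot products, the defining identity <Ax, y> = <x, A^* y> gives (Ax)^T y = x^T (A^*) y, i.e. x^T A^T y = x^T (A^*) y. Since this holds for all x, y, we must have A^* = A^T. Therefore
A^* =
[[2, 2, 0],
 [0, 1, 1],
 [-2, 3, -2]].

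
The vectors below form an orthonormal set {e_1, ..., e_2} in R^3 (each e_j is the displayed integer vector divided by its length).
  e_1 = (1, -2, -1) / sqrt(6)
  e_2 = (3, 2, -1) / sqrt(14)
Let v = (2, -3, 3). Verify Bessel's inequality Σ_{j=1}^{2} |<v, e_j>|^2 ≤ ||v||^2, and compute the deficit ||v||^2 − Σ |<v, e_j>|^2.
Σ |<v, e_j>|^2 = 101/21; ||v||^2 = 22; deficit = 361/21

Write each e_j = u_j / sqrt(<u_j, u_j>) where u_j is the displayed integer vector. Then <v, e_j> = <v, u_j> / sqrt(<u_j, u_j>), so |<v, e_j>|^2 = <v, u_j>^2 / <u_j, u_j>.
Coefficients: <v, e_1> = 5/sqrt(6), <v, e_2> = -3/sqrt(14).
Square and sum: Σ |<v, e_j>|^2 = 101/21.
Compute ||v||^2 = v·v = 22.
Deficit = 22 − 101/21 = 361/21 ≥ 0, confirming Bessel's inequality. (The deficit equals ||v − Σ <v,e_j> e_j||^2, the squared distance from v to span{e_j}.)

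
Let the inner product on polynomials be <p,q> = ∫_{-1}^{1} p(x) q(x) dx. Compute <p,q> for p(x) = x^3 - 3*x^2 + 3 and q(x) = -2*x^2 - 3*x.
<p,q> = -14/5

Expand the product: p(x)·q(x) = -2*x^5 + 3*x^4 + 9*x^3 - 6*x^2 - 9*x.
∫_{-1}^{1} of each monomial x^k gives [2/(k+1) if k even, 0 if k odd]. Integrating term-by-term (or equivalently evaluating the antiderivative F(x) = -x^6/3 + 3*x^5/5 + 9*x^4/4 - 2*x^3 - 9*x^2/2 at the endpoints):
  F(1) − F(−1) = -239/60 − (-71/60) = -14/5.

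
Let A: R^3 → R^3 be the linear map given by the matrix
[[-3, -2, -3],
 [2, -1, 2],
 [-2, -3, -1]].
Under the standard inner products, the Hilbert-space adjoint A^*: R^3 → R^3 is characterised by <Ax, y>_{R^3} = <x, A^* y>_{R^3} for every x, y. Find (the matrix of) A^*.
A^* = A^T =
[[-3, 2, -2],
 [-2, -1, -3],
 [-3, 2, -1]]

For real matrices with standard dot products, the defining identity <Ax, y> = <x, A^* y> gives (Ax)^T y = x^T (A^*) y, i.e. x^T A^T y = x^T (A^*) y. Since this holds for all x, y, we must have A^* = A^T. Therefore
A^* =
[[-3, 2, -2],
 [-2, -1, -3],
 [-3, 2, -1]].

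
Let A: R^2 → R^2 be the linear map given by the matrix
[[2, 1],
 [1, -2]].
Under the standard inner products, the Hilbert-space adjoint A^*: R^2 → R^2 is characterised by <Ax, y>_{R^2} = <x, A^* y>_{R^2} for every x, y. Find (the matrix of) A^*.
A^* = A^T =
[[2, 1],
 [1, -2]]

For real matrices with standard dot products, the defining identity <Ax, y> = <x, A^* y> gives (Ax)^T y = x^T (A^*) y, i.e. x^T A^T y = x^T (A^*) y. Since this holds for all x, y, we must have A^* = A^T. Therefore
A^* =
[[2, 1],
 [1, -2]].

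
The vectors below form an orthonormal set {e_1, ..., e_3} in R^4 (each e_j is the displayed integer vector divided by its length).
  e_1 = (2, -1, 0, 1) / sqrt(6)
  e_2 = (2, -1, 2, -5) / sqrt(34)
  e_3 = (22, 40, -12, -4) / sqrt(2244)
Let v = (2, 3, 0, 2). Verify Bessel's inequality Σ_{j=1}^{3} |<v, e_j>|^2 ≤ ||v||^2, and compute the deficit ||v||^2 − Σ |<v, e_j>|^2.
Σ |<v, e_j>|^2 = 162/11; ||v||^2 = 17; deficit = 25/11

Write each e_j = u_j / sqrt(<u_j, u_j>) where u_j is the displayed integer vector. Then <v, e_j> = <v, u_j> / sqrt(<u_j, u_j>), so |<v, e_j>|^2 = <v, u_j>^2 / <u_j, u_j>.
Coefficients: <v, e_1> = 3/sqrt(6), <v, e_2> = -9/sqrt(34), <v, e_3> = 156/sqrt(2244).
Square and sum: Σ |<v, e_j>|^2 = 162/11.
Compute ||v||^2 = v·v = 17.
Deficit = 17 − 162/11 = 25/11 ≥ 0, confirming Bessel's inequality. (The deficit equals ||v − Σ <v,e_j> e_j||^2, the squared distance from v to span{e_j}.)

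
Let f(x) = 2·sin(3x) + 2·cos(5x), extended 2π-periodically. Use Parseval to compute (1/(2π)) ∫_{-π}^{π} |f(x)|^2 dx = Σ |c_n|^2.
Σ |c_n|^2 = 4

Expand |f|^2 and use orthogonality of {sin(nx), cos(mx)} on [-π, π]:
  ∫_{-π}^{π} sin(nx)^2 dx = π, ∫ cos(mx)^2 dx = π, and cross terms integrate to 0.
So ∫_{-π}^{π} f(x)^2 dx = 2^2 · π + 2^2 · π = (4 + 4)π.
Divide by 2π: (4 + 4)/2 = 4.
By Parseval, this equals Σ |c_n|^2.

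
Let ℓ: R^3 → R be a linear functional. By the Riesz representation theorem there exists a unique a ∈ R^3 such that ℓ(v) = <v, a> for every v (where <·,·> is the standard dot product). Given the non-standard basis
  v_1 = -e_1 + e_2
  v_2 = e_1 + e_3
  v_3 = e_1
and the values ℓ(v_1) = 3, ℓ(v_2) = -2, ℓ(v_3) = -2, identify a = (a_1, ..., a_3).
a = (-2, 1, 0)

Write a = (a_1, ..., a_3) in the standard basis. For each basis vector v_i, ℓ(v_i) = <v_i, a> is a linear equation in the a_j's. Collect the n equations into a matrix system V a = ℓ, where row i of V is v_i (expressed in the standard basis). Since V is invertible (lower-triangular with 1s on the diagonal, up to permutation), solve by back-substitution:
  V =
[[-1, 1, 0],
 [1, 0, 1],
 [1, 0, 0]]
  V a = (3, -2, -2)
Solving gives a = (-2, 1, 0).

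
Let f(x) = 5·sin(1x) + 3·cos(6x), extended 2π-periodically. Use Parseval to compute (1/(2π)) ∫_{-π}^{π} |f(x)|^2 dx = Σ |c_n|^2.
Σ |c_n|^2 = 17

Expand |f|^2 and use orthogonality of {sin(nx), cos(mx)} on [-π, π]:
  ∫_{-π}^{π} sin(nx)^2 dx = π, ∫ cos(mx)^2 dx = π, and cross terms integrate to 0.
So ∫_{-π}^{π} f(x)^2 dx = 5^2 · π + 3^2 · π = (25 + 9)π.
Divide by 2π: (25 + 9)/2 = 17.
By Parseval, this equals Σ |c_n|^2.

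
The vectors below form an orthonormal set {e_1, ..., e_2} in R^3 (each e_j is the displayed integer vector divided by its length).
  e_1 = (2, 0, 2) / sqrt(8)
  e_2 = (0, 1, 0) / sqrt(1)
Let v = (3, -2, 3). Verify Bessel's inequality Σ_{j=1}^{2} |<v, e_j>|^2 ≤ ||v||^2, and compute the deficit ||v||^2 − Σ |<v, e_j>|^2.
Σ |<v, e_j>|^2 = 22; ||v||^2 = 22; deficit = 0

Write each e_j = u_j / sqrt(<u_j, u_j>) where u_j is the displayed integer vector. Then <v, e_j> = <v, u_j> / sqrt(<u_j, u_j>), so |<v, e_j>|^2 = <v, u_j>^2 / <u_j, u_j>.
Coefficients: <v, e_1> = 12/sqrt(8), <v, e_2> = -2/sqrt(1).
Square and sum: Σ |<v, e_j>|^2 = 22.
Compute ||v||^2 = v·v = 22.
Deficit = 22 − 22 = 0 ≥ 0, confirming Bessel's inequality. (The deficit equals ||v − Σ <v,e_j> e_j||^2, the squared distance from v to span{e_j}.)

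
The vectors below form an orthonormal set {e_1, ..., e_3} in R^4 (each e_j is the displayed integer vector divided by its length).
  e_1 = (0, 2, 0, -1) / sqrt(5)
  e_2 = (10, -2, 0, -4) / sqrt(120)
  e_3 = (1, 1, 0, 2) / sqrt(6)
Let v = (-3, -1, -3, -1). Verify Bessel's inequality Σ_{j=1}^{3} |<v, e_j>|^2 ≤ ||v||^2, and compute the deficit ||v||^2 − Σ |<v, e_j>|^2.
Σ |<v, e_j>|^2 = 11; ||v||^2 = 20; deficit = 9

Write each e_j = u_j / sqrt(<u_j, u_j>) where u_j is the displayed integer vector. Then <v, e_j> = <v, u_j> / sqrt(<u_j, u_j>), so |<v, e_j>|^2 = <v, u_j>^2 / <u_j, u_j>.
Coefficients: <v, e_1> = -1/sqrt(5), <v, e_2> = -24/sqrt(120), <v, e_3> = -6/sqrt(6).
Square and sum: Σ |<v, e_j>|^2 = 11.
Compute ||v||^2 = v·v = 20.
Deficit = 20 − 11 = 9 ≥ 0, confirming Bessel's inequality. (The deficit equals ||v − Σ <v,e_j> e_j||^2, the squared distance from v to span{e_j}.)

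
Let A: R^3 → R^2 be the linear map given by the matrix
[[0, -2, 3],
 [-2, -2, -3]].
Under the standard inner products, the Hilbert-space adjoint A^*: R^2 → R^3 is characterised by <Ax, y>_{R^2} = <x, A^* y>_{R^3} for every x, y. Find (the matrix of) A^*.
A^* = A^T =
[[0, -2],
 [-2, -2],
 [3, -3]]

For real matrices with standard dot products, the defining identity <Ax, y> = <x, A^* y> gives (Ax)^T y = x^T (A^*) y, i.e. x^T A^T y = x^T (A^*) y. Since this holds for all x, y, we must have A^* = A^T. Therefore
A^* =
[[0, -2],
 [-2, -2],
 [3, -3]].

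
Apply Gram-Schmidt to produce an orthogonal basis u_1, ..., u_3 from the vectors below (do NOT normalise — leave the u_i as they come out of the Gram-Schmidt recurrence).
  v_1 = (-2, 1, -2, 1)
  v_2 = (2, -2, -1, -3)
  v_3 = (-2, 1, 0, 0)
Orthogonal basis:
  u_1 = (-2, 1, -2, 1)
  u_2 = (3/5, -13/10, -12/5, -23/10)
  u_3 = (-116/131, 33/131, 71/131, -123/131)

Apply the Gram-Schmidt recurrence
  u_1 = v_1
  u_i = v_i − Σ_{j<i} ((v_i · u_j) / (u_j · u_j)) · u_j.

Step by step this gives:
  u_1 = (-2, 1, -2, 1)
  u_2 = (3/5, -13/10, -12/5, -23/10)
  u_3 = (-116/131, 33/131, 71/131, -123/131)

Orthogonality check:
  u_2 · u_1 = 0 (should be 0)
  u_3 · u_1 = 0 (should be 0)
  u_3 · u_2 = 0 (should be 0)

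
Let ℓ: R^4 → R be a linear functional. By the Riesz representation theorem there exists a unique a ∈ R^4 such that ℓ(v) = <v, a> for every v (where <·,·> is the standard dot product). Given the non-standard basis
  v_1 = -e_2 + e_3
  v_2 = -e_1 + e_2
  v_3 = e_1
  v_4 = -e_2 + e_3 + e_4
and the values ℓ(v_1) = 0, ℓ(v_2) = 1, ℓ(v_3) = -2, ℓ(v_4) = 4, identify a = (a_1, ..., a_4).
a = (-2, -1, -1, 4)

Write a = (a_1, ..., a_4) in the standard basis. For each basis vector v_i, ℓ(v_i) = <v_i, a> is a linear equation in the a_j's. Collect the n equations into a matrix system V a = ℓ, where row i of V is v_i (expressed in the standard basis). Since V is invertible (lower-triangular with 1s on the diagonal, up to permutation), solve by back-substitution:
  V =
[[0, -1, 1, 0],
 [-1, 1, 0, 0],
 [1, 0, 0, 0],
 [0, -1, 1, 1]]
  V a = (0, 1, -2, 4)
Solving gives a = (-2, -1, -1, 4).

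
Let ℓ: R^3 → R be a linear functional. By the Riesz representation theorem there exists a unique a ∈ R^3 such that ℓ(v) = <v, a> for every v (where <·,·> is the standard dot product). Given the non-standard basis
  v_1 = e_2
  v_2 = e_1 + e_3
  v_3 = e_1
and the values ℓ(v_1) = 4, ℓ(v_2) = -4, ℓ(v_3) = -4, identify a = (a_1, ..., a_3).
a = (-4, 4, 0)

Write a = (a_1, ..., a_3) in the standard basis. For each basis vector v_i, ℓ(v_i) = <v_i, a> is a linear equation in the a_j's. Collect the n equations into a matrix system V a = ℓ, where row i of V is v_i (expressed in the standard basis). Since V is invertible (lower-triangular with 1s on the diagonal, up to permutation), solve by back-substitution:
  V =
[[0, 1, 0],
 [1, 0, 1],
 [1, 0, 0]]
  V a = (4, -4, -4)
Solving gives a = (-4, 4, 0).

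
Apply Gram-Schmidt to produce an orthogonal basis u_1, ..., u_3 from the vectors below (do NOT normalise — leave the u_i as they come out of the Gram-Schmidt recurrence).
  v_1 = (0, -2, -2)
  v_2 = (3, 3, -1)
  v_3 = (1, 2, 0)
Orthogonal basis:
  u_1 = (0, -2, -2)
  u_2 = (3, 2, -2)
  u_3 = (-4/17, 3/17, -3/17)

Apply the Gram-Schmidt recurrence
  u_1 = v_1
  u_i = v_i − Σ_{j<i} ((v_i · u_j) / (u_j · u_j)) · u_j.

Step by step this gives:
  u_1 = (0, -2, -2)
  u_2 = (3, 2, -2)
  u_3 = (-4/17, 3/17, -3/17)

Orthogonality check:
  u_2 · u_1 = 0 (should be 0)
  u_3 · u_1 = 0 (should be 0)
  u_3 · u_2 = 0 (should be 0)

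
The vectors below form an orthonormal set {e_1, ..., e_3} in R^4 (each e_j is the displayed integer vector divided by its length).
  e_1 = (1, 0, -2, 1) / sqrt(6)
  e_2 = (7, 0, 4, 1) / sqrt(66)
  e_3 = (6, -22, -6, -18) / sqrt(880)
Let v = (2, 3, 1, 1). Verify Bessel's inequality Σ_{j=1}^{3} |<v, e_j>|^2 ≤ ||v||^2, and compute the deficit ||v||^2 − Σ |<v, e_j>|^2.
Σ |<v, e_j>|^2 = 251/20; ||v||^2 = 15; deficit = 49/20

Write each e_j = u_j / sqrt(<u_j, u_j>) where u_j is the displayed integer vector. Then <v, e_j> = <v, u_j> / sqrt(<u_j, u_j>), so |<v, e_j>|^2 = <v, u_j>^2 / <u_j, u_j>.
Coefficients: <v, e_1> = 1/sqrt(6), <v, e_2> = 19/sqrt(66), <v, e_3> = -78/sqrt(880).
Square and sum: Σ |<v, e_j>|^2 = 251/20.
Compute ||v||^2 = v·v = 15.
Deficit = 15 − 251/20 = 49/20 ≥ 0, confirming Bessel's inequality. (The deficit equals ||v − Σ <v,e_j> e_j||^2, the squared distance from v to span{e_j}.)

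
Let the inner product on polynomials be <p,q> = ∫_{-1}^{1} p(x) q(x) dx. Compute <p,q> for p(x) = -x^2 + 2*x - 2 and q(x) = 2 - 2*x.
<p,q> = -12

Expand the product: p(x)·q(x) = 2*x^3 - 6*x^2 + 8*x - 4.
∫_{-1}^{1} of each monomial x^k gives [2/(k+1) if k even, 0 if k odd]. Integrating term-by-term (or equivalently evaluating the antiderivative F(x) = x^4/2 - 2*x^3 + 4*x^2 - 4*x at the endpoints):
  F(1) − F(−1) = -3/2 − (21/2) = -12.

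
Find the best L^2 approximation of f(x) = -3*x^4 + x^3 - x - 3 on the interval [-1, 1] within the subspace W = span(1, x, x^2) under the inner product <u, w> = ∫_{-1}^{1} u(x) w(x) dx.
g(x) = -18*x^2/7 - 2*x/5 - 96/35

The best approximation g ∈ W is the orthogonal projection of f onto W. Writing g = a_0 + a_1 x + a_2 x^2, the coefficients solve the normal equations G · a = b where
  G_{ij} = <φ_i, φ_j> and b_i = <f, φ_i>, with φ_0 = 1, φ_1 = x, φ_2 = x^2.
G =
  [2, 0, 2/3]
  [0, 2/3, 0]
  [2/3, 0, 2/5],
b = (-36/5, -4/15, -20/7).
Solving gives a_0 = -96/35, a_1 = -2/5, a_2 = -18/7, so
  g(x) = -18*x^2/7 - 2*x/5 - 96/35.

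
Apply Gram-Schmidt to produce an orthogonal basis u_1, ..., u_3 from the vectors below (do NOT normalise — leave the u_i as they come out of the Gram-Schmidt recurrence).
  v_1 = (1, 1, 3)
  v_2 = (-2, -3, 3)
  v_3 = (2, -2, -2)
Orthogonal basis:
  u_1 = (1, 1, 3)
  u_2 = (-26/11, -37/11, 21/11)
  u_3 = (264/113, -198/113, -22/113)

Apply the Gram-Schmidt recurrence
  u_1 = v_1
  u_i = v_i − Σ_{j<i} ((v_i · u_j) / (u_j · u_j)) · u_j.

Step by step this gives:
  u_1 = (1, 1, 3)
  u_2 = (-26/11, -37/11, 21/11)
  u_3 = (264/113, -198/113, -22/113)

Orthogonality check:
  u_2 · u_1 = 0 (should be 0)
  u_3 · u_1 = 0 (should be 0)
  u_3 · u_2 = 0 (should be 0)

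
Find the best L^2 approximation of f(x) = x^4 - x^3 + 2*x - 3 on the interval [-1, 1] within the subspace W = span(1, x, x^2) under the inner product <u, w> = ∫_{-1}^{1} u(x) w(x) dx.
g(x) = 6*x^2/7 + 7*x/5 - 108/35

The best approximation g ∈ W is the orthogonal projection of f onto W. Writing g = a_0 + a_1 x + a_2 x^2, the coefficients solve the normal equations G · a = b where
  G_{ij} = <φ_i, φ_j> and b_i = <f, φ_i>, with φ_0 = 1, φ_1 = x, φ_2 = x^2.
G =
  [2, 0, 2/3]
  [0, 2/3, 0]
  [2/3, 0, 2/5],
b = (-28/5, 14/15, -12/7).
Solving gives a_0 = -108/35, a_1 = 7/5, a_2 = 6/7, so
  g(x) = 6*x^2/7 + 7*x/5 - 108/35.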